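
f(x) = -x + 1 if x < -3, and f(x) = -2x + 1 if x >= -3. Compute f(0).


1


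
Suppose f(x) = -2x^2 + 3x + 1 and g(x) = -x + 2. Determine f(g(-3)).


g(-3) = 5
f(5) = (-2)*(5)^2 + 3*(5) + 1 = -34

-34


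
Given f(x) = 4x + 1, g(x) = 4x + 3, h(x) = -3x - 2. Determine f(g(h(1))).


h(1) = -5
g(-5) = -17
f(-17) = -67

-67


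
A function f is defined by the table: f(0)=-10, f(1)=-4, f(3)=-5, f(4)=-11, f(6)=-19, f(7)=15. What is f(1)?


Reading from the table at x = 1

-4


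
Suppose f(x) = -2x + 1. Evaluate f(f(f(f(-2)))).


f(-2) = 5
f(5) = -9
f(-9) = 19
f(19) = -37

-37


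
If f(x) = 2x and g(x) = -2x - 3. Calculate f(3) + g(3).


f(3) = 6
g(3) = -9
Sum = -3

-3


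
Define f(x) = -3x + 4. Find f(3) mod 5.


f(3) = -5
-5 mod 5 = 0

0


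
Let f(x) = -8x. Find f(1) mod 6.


f(1) = -8
-8 mod 6 = 4

4


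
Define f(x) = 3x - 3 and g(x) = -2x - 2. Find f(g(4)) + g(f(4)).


-53


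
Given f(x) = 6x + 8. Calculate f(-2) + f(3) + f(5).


60


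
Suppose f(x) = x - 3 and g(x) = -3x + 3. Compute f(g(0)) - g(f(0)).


f(g(0)) = 0
g(f(0)) = 12
Difference = -12

-12


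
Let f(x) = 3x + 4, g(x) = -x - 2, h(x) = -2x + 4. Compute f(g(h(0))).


h(0) = 4
g(4) = -6
f(-6) = -14

-14


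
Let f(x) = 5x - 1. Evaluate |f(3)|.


14


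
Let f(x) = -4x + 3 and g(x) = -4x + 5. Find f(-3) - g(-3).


f(-3) = 15
g(-3) = 17
Difference = -2

-2


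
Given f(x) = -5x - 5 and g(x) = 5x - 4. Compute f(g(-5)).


140


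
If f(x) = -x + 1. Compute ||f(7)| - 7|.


f(7) = -6
|-6| = 6
|6 - 7| = 1

1


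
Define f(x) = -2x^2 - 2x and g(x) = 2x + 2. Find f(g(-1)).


g(-1) = 0
f(0) = (-2)*(0)^2 - 2*(0) = 0

0


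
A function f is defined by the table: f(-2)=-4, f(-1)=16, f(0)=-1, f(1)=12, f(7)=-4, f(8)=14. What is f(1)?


12


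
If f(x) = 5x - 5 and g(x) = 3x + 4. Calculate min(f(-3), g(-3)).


-20


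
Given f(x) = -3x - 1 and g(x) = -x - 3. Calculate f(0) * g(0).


f(0) = -1
g(0) = -3
Product = 3

3


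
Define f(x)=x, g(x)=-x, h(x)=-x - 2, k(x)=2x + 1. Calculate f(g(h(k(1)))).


5


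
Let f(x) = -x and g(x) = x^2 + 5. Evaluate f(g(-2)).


g(-2) = 9
f(9) = -9

-9


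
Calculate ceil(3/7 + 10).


3/7 = 0.4286
0.4286 + 10 = 10.4286
ceil(10.4286) = 11

11


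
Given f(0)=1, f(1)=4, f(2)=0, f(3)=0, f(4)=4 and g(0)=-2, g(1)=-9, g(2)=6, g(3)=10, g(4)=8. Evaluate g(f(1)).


8


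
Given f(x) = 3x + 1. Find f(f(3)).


f(3) = 10
f(10) = 31

31


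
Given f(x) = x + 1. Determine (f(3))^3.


f(3) = 4
(4)^3 = 64

64


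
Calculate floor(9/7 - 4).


-3


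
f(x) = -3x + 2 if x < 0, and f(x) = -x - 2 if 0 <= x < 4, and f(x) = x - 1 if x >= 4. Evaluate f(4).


4 satisfies x >= 4
f(4) = 3

3


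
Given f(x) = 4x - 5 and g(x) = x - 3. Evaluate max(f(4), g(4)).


11


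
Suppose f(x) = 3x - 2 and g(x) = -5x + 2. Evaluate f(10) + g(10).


f(10) = 28
g(10) = -48
Sum = -20

-20


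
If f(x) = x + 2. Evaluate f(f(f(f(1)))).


f(1) = 3
f(3) = 5
f(5) = 7
f(7) = 9

9


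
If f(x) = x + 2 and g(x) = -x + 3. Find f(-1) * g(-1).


f(-1) = 1
g(-1) = 4
Product = 4

4


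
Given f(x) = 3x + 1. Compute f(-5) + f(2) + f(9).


f(-5) = -14
f(2) = 7
f(9) = 28
Sum = 21

21


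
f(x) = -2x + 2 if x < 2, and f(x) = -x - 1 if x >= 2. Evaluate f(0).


0 satisfies x < 2
f(0) = 2

2


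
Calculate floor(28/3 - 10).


-1


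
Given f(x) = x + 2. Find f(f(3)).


7


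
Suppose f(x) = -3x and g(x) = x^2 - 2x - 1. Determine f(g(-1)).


g(-1) = 2
f(2) = -6

-6


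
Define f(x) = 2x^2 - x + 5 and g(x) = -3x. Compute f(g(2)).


g(2) = -6
f(-6) = 2*(-6)^2 - 1*(-6) + 5 = 83

83


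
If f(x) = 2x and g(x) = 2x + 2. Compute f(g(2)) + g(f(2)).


f(g(2)) = 12
g(f(2)) = 10
Sum = 22

22


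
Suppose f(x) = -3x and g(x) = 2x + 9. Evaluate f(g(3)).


g(3) = 15
f(15) = -45

-45


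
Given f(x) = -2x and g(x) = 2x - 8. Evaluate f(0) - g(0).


8


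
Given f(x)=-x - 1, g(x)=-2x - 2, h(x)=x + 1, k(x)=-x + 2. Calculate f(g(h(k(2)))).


3


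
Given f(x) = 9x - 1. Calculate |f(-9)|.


f(-9) = -82
|-82| = 82

82


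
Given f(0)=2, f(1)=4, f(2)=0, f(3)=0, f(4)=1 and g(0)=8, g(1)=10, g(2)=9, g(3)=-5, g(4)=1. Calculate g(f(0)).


f(0) = 2
g(2) = 9

9


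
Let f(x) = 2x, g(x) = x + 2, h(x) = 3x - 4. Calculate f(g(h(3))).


h(3) = 5
g(5) = 7
f(7) = 14

14


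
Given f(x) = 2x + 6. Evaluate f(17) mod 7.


f(17) = 40
40 mod 7 = 5

5


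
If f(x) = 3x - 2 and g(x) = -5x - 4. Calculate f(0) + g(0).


f(0) = -2
g(0) = -4
Sum = -6

-6


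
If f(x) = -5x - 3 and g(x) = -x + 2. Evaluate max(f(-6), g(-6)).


f(-6) = 27
g(-6) = 8
max = 27

27


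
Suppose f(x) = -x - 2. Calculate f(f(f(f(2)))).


f(2) = -4
f(-4) = 2
f(2) = -4
f(-4) = 2

2


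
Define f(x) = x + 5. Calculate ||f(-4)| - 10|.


9


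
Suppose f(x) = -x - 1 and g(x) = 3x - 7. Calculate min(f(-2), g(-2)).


f(-2) = 1
g(-2) = -13
min = -13

-13


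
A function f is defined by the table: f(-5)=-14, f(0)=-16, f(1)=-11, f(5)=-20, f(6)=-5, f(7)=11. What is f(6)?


Reading from the table at x = 6

-5


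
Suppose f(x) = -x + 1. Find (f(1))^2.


f(1) = 0
(0)^2 = 0

0


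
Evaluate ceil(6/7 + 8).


6/7 = 0.8571
0.8571 + 8 = 8.8571
ceil(8.8571) = 9

9


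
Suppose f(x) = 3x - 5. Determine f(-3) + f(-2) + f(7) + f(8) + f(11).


f(-3) = -14
f(-2) = -11
f(7) = 16
f(8) = 19
f(11) = 28
Sum = 38

38


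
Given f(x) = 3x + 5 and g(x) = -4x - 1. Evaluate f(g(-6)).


g(-6) = 23
f(23) = 74

74


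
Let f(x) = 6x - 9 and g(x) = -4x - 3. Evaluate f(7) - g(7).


f(7) = 33
g(7) = -31
Difference = 64

64


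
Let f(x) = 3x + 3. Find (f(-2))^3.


f(-2) = -3
(-3)^3 = -27

-27


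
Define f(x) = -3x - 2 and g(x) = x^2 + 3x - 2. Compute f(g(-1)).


g(-1) = -4
f(-4) = 10

10


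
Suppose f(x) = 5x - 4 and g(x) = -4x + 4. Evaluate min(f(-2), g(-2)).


f(-2) = -14
g(-2) = 12
min = -14

-14


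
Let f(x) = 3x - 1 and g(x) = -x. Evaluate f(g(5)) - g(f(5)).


f(g(5)) = -16
g(f(5)) = -14
Difference = -2

-2


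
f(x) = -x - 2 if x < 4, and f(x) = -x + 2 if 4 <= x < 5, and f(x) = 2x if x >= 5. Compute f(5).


5 satisfies x >= 5
f(5) = 10

10


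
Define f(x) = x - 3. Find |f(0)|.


f(0) = -3
|-3| = 3

3


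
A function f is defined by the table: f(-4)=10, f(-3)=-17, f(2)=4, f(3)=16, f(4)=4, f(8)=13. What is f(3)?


Reading from the table at x = 3

16


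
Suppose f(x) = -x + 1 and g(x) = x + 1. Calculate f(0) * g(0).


f(0) = 1
g(0) = 1
Product = 1

1


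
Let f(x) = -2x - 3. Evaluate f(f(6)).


f(6) = -15
f(-15) = 27

27


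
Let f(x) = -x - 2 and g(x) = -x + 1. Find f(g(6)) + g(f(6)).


f(g(6)) = 3
g(f(6)) = 9
Sum = 12

12


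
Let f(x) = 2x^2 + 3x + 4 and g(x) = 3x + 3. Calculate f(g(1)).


g(1) = 6
f(6) = 2*(6)^2 + 3*(6) + 4 = 94

94


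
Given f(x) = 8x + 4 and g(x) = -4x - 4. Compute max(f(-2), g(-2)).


4


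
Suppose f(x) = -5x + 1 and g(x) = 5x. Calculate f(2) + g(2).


f(2) = -9
g(2) = 10
Sum = 1

1


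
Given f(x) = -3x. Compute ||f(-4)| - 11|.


f(-4) = 12
|12| = 12
|12 - 11| = 1

1


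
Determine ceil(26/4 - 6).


26/4 = 6.5
6.5 - 6 = 0.5
ceil(0.5) = 1

1


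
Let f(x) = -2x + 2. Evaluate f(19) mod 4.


f(19) = -36
-36 mod 4 = 0

0


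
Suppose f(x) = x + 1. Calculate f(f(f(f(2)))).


f(2) = 3
f(3) = 4
f(4) = 5
f(5) = 6

6


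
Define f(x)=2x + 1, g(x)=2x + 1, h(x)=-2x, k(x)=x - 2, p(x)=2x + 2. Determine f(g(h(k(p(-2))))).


35


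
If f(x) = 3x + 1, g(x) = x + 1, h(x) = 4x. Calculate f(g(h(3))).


h(3) = 12
g(12) = 13
f(13) = 40

40


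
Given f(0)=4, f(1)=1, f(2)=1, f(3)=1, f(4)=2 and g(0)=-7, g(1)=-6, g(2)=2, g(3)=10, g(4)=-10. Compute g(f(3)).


f(3) = 1
g(1) = -6

-6


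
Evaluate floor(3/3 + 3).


3/3 = 1
1 + 3 = 4
floor(4) = 4

4


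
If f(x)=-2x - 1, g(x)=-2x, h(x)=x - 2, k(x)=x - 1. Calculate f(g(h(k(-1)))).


-17


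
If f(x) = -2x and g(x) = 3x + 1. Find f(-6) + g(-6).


f(-6) = 12
g(-6) = -17
Sum = -5

-5


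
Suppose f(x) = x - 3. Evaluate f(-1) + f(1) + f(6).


f(-1) = -4
f(1) = -2
f(6) = 3
Sum = -3

-3


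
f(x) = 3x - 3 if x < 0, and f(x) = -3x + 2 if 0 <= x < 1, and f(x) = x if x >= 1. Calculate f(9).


9 satisfies x >= 1
f(9) = 9

9


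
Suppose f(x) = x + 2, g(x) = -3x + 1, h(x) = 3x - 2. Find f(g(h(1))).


h(1) = 1
g(1) = -2
f(-2) = 0

0


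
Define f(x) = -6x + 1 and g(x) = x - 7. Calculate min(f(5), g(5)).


f(5) = -29
g(5) = -2
min = -29

-29


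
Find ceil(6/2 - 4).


-1


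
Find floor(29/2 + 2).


16


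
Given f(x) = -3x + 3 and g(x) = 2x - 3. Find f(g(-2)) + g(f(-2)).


f(g(-2)) = 24
g(f(-2)) = 15
Sum = 39

39


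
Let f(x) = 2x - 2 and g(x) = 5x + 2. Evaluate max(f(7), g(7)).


f(7) = 12
g(7) = 37
max = 37

37


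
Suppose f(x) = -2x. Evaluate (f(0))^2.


f(0) = 0
(0)^2 = 0

0


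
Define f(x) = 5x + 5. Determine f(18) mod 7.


4


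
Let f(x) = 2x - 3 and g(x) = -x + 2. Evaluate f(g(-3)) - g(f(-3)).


f(g(-3)) = 7
g(f(-3)) = 11
Difference = -4

-4


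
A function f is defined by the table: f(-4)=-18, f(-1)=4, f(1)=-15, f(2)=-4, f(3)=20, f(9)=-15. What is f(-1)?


Reading from the table at x = -1

4


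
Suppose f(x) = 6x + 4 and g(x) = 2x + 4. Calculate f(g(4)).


g(4) = 12
f(12) = 76

76


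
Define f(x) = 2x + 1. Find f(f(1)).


f(1) = 3
f(3) = 7

7


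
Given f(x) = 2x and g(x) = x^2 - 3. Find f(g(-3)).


g(-3) = 6
f(6) = 12

12


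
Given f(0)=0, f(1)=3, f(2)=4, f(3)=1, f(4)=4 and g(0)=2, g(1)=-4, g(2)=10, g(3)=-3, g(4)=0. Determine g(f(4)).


f(4) = 4
g(4) = 0

0


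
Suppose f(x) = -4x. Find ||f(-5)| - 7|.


13


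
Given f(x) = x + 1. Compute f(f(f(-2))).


f(-2) = -1
f(-1) = 0
f(0) = 1

1


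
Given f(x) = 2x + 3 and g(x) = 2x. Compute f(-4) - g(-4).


f(-4) = -5
g(-4) = -8
Difference = 3

3


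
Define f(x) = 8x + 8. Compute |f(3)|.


f(3) = 32
|32| = 32

32


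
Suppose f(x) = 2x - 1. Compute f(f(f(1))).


f(1) = 1
f(1) = 1
f(1) = 1

1


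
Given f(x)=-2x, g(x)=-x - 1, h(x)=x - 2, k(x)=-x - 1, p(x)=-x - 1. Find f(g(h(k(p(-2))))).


p(-2) = 1
k(1) = -2
h(-2) = -4
g(-4) = 3
f(3) = -6

-6


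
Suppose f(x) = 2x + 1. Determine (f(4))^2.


f(4) = 9
(9)^2 = 81

81


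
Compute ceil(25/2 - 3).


10


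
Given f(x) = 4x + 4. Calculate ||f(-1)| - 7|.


f(-1) = 0
|0| = 0
|0 - 7| = 7

7


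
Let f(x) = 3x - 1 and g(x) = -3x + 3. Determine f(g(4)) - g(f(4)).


f(g(4)) = -28
g(f(4)) = -30
Difference = 2

2


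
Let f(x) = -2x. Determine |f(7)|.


f(7) = -14
|-14| = 14

14


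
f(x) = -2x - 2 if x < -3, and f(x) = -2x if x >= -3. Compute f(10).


-20


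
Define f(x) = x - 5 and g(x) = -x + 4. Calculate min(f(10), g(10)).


f(10) = 5
g(10) = -6
min = -6

-6


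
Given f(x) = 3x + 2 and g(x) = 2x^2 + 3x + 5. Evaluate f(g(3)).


g(3) = 32
f(32) = 98

98


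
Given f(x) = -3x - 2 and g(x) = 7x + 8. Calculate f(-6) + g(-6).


f(-6) = 16
g(-6) = -34
Sum = -18

-18


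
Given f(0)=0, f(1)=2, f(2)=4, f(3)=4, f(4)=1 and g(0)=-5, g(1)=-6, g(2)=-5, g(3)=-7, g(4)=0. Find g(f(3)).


f(3) = 4
g(4) = 0

0


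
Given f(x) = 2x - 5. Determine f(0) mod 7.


f(0) = -5
-5 mod 7 = 2

2


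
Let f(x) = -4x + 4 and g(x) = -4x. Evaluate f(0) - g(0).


f(0) = 4
g(0) = 0
Difference = 4

4


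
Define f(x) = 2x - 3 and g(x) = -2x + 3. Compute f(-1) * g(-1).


f(-1) = -5
g(-1) = 5
Product = -25

-25


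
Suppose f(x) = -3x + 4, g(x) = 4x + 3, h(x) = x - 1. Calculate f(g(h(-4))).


55


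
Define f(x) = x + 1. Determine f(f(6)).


8


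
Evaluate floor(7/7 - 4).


7/7 = 1
1 - 4 = -3
floor(-3) = -3

-3


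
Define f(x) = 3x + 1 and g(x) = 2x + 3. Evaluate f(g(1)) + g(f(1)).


f(g(1)) = 16
g(f(1)) = 11
Sum = 27

27


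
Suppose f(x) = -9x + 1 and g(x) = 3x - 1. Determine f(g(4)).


-98


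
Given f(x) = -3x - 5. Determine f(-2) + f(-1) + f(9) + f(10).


f(-2) = 1
f(-1) = -2
f(9) = -32
f(10) = -35
Sum = -68

-68


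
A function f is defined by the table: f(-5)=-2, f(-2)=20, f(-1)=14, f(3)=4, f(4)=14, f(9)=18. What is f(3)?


Reading from the table at x = 3

4


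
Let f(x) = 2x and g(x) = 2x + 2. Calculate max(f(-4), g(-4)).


f(-4) = -8
g(-4) = -6
max = -6

-6


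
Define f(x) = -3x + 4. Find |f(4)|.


f(4) = -8
|-8| = 8

8


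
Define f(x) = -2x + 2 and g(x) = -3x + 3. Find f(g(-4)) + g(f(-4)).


f(g(-4)) = -28
g(f(-4)) = -27
Sum = -55

-55


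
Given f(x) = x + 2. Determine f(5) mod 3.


f(5) = 7
7 mod 3 = 1

1


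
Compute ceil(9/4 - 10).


-7


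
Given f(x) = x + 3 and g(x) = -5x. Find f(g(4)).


-17


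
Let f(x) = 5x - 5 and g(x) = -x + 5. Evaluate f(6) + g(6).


f(6) = 25
g(6) = -1
Sum = 24

24


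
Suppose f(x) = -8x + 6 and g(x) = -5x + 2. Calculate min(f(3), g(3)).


-18


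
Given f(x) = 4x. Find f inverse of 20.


5


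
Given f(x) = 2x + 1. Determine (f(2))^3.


f(2) = 5
(5)^3 = 125

125


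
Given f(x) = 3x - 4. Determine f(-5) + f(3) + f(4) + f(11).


f(-5) = -19
f(3) = 5
f(4) = 8
f(11) = 29
Sum = 23

23


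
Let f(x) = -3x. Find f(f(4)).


f(4) = -12
f(-12) = 36

36


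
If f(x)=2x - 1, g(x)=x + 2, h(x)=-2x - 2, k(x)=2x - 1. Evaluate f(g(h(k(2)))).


k(2) = 3
h(3) = -8
g(-8) = -6
f(-6) = -13

-13


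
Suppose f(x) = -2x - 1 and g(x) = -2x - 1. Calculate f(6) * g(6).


f(6) = -13
g(6) = -13
Product = 169

169


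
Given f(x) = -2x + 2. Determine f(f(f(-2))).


f(-2) = 6
f(6) = -10
f(-10) = 22

22


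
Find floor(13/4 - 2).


1


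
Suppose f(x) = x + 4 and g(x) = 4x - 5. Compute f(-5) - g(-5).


f(-5) = -1
g(-5) = -25
Difference = 24

24


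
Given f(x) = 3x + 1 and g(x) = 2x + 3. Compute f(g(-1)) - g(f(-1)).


5


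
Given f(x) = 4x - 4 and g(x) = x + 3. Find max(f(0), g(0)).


f(0) = -4
g(0) = 3
max = 3

3


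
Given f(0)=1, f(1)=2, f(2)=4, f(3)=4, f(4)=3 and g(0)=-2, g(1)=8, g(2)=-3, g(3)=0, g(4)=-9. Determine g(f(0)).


8


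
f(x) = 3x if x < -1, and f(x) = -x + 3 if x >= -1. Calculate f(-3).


-3 satisfies x < -1
f(-3) = -9

-9


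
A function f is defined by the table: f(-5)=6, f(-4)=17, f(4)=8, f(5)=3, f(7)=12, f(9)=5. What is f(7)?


Reading from the table at x = 7

12


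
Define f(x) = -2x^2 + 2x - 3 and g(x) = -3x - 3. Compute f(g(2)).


-183


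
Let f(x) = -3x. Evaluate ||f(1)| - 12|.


f(1) = -3
|-3| = 3
|3 - 12| = 9

9


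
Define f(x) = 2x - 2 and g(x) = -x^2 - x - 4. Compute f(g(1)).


g(1) = -6
f(-6) = -14

-14


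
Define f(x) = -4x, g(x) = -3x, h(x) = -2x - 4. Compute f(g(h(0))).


h(0) = -4
g(-4) = 12
f(12) = -48

-48


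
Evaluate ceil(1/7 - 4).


1/7 = 0.1429
0.1429 - 4 = -3.8571
ceil(-3.8571) = -3

-3


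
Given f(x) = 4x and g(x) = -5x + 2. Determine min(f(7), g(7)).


f(7) = 28
g(7) = -33
min = -33

-33


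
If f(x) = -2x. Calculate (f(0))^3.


f(0) = 0
(0)^3 = 0

0


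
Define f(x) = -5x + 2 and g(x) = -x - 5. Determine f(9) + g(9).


f(9) = -43
g(9) = -14
Sum = -57

-57


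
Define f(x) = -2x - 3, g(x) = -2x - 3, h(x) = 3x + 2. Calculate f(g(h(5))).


h(5) = 17
g(17) = -37
f(-37) = 71

71


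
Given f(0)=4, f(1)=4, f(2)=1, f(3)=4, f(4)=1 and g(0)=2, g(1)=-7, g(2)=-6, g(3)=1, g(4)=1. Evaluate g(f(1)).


f(1) = 4
g(4) = 1

1


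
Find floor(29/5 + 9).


14


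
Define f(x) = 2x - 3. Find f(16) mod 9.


f(16) = 29
29 mod 9 = 2

2


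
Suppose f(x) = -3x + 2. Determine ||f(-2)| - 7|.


f(-2) = 8
|8| = 8
|8 - 7| = 1

1


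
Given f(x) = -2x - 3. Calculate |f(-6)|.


f(-6) = 9
|9| = 9

9


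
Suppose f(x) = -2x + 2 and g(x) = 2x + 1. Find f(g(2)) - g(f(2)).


f(g(2)) = -8
g(f(2)) = -3
Difference = -5

-5


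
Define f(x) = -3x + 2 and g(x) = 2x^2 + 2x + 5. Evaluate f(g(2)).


g(2) = 17
f(17) = -49

-49


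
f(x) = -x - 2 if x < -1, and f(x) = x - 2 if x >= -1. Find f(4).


4 satisfies x >= -1
f(4) = 2

2


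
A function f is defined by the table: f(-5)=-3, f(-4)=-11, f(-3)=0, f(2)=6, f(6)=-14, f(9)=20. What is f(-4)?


Reading from the table at x = -4

-11


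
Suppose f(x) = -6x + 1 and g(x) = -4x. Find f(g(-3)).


g(-3) = 12
f(12) = -71

-71


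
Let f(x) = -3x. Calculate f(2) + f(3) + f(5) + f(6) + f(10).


f(2) = -6
f(3) = -9
f(5) = -15
f(6) = -18
f(10) = -30
Sum = -78

-78


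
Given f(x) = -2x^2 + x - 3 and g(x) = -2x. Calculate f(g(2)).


-39


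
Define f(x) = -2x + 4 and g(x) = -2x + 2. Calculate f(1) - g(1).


f(1) = 2
g(1) = 0
Difference = 2

2


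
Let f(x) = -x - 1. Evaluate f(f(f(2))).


f(2) = -3
f(-3) = 2
f(2) = -3

-3


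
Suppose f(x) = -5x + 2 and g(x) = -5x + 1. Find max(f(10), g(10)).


f(10) = -48
g(10) = -49
max = -48

-48


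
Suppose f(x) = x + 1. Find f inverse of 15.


14


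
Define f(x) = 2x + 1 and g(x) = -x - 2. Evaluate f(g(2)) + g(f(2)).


f(g(2)) = -7
g(f(2)) = -7
Sum = -14

-14


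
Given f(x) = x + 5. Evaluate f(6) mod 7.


f(6) = 11
11 mod 7 = 4

4


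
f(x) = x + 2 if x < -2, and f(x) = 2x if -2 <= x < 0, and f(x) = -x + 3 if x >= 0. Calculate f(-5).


-3


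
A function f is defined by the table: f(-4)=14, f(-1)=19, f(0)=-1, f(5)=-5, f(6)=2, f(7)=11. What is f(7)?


11


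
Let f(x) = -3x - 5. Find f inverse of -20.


Solve -3x - 5 = -20
x = (-20 + 5) / (-3) = 5

5


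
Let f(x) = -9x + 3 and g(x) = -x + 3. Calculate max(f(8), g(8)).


f(8) = -69
g(8) = -5
max = -5

-5


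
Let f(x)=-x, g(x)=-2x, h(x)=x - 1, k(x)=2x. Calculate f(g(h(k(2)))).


6


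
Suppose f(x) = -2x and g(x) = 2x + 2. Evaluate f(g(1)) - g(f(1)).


-6


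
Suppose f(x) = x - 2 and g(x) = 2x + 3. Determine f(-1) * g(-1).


f(-1) = -3
g(-1) = 1
Product = -3

-3


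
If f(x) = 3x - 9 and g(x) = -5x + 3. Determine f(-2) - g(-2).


f(-2) = -15
g(-2) = 13
Difference = -28

-28


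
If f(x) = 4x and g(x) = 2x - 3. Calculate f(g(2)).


g(2) = 1
f(1) = 4

4


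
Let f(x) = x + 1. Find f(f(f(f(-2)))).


f(-2) = -1
f(-1) = 0
f(0) = 1
f(1) = 2

2


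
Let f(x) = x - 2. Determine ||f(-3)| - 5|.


f(-3) = -5
|-5| = 5
|5 - 5| = 0

0


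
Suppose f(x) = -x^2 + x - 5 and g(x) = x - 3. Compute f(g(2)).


g(2) = -1
f(-1) = (-1)*(-1)^2 + 1*(-1) - 5 = -7

-7


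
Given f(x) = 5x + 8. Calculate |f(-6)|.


f(-6) = -22
|-22| = 22

22


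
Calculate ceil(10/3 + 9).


10/3 = 3.3333
3.3333 + 9 = 12.3333
ceil(12.3333) = 13

13


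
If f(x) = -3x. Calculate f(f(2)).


f(2) = -6
f(-6) = 18

18


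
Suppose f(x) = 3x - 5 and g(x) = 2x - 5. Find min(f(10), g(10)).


15


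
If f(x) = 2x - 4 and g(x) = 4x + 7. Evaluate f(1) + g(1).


f(1) = -2
g(1) = 11
Sum = 9

9


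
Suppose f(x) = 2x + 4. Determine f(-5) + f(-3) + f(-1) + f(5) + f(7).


f(-5) = -6
f(-3) = -2
f(-1) = 2
f(5) = 14
f(7) = 18
Sum = 26

26


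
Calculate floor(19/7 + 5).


19/7 = 2.7143
2.7143 + 5 = 7.7143
floor(7.7143) = 7

7


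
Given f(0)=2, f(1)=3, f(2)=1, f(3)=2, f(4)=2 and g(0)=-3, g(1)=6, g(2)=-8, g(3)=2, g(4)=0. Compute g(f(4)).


f(4) = 2
g(2) = -8

-8


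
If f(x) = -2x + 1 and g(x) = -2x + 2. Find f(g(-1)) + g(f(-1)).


f(g(-1)) = -7
g(f(-1)) = -4
Sum = -11

-11


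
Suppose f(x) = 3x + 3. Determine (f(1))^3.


f(1) = 6
(6)^3 = 216

216


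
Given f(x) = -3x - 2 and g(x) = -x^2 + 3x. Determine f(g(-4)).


g(-4) = -28
f(-28) = 82

82


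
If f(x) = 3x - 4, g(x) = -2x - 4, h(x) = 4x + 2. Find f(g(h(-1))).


h(-1) = -2
g(-2) = 0
f(0) = -4

-4


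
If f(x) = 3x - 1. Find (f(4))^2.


121


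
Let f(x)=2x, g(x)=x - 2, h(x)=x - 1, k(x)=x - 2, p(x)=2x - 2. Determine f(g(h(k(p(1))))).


p(1) = 0
k(0) = -2
h(-2) = -3
g(-3) = -5
f(-5) = -10

-10


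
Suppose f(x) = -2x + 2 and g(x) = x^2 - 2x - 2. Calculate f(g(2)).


6


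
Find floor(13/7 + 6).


13/7 = 1.8571
1.8571 + 6 = 7.8571
floor(7.8571) = 7

7


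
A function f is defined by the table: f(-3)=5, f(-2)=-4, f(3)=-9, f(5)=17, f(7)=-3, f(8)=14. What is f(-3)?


Reading from the table at x = -3

5


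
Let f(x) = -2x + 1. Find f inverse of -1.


Solve -2x + 1 = -1
x = (-1 - 1) / (-2) = 1

1


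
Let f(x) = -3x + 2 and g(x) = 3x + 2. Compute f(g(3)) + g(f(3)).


f(g(3)) = -31
g(f(3)) = -19
Sum = -50

-50


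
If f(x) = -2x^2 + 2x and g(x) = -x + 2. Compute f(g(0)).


g(0) = 2
f(2) = (-2)*(2)^2 + 2*(2) = -4

-4


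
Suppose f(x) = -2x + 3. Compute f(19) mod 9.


f(19) = -35
-35 mod 9 = 1

1


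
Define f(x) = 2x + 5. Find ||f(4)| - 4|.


f(4) = 13
|13| = 13
|13 - 4| = 9

9


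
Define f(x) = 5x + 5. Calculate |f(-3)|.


f(-3) = -10
|-10| = 10

10


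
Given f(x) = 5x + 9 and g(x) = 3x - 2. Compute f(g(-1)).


g(-1) = -5
f(-5) = -16

-16


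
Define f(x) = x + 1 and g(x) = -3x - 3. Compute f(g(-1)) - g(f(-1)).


f(g(-1)) = 1
g(f(-1)) = -3
Difference = 4

4


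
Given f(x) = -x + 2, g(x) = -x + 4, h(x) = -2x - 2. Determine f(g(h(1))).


h(1) = -4
g(-4) = 8
f(8) = -6

-6


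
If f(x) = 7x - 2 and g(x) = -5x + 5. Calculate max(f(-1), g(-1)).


f(-1) = -9
g(-1) = 10
max = 10

10


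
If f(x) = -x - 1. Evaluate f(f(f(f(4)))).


f(4) = -5
f(-5) = 4
f(4) = -5
f(-5) = 4

4


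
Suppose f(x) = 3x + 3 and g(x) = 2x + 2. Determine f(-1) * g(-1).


f(-1) = 0
g(-1) = 0
Product = 0

0


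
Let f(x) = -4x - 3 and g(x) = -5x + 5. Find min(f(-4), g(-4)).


13


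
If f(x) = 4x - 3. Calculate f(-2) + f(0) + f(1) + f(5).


4


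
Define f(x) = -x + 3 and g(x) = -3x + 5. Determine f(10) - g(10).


f(10) = -7
g(10) = -25
Difference = 18

18


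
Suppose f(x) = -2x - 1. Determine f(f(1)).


f(1) = -3
f(-3) = 5

5


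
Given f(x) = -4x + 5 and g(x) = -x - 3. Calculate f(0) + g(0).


2


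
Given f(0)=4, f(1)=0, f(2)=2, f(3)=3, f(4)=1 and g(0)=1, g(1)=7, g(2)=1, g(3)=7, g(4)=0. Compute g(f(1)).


f(1) = 0
g(0) = 1

1


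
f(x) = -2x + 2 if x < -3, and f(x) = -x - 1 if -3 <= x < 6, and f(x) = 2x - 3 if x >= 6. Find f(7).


11


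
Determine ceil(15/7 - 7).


15/7 = 2.1429
2.1429 - 7 = -4.8571
ceil(-4.8571) = -4

-4


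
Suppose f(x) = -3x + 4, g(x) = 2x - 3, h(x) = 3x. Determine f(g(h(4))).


-59


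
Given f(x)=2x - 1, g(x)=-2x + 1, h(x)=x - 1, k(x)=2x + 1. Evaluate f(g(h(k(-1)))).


k(-1) = -1
h(-1) = -2
g(-2) = 5
f(5) = 9

9


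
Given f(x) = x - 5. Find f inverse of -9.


Solve x - 5 = -9
x = (-9 + 5) / 1 = -4

-4


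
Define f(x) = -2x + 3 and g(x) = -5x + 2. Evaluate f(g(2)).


g(2) = -8
f(-8) = 19

19


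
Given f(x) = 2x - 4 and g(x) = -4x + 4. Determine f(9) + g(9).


f(9) = 14
g(9) = -32
Sum = -18

-18


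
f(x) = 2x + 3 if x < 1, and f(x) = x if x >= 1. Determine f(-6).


-9


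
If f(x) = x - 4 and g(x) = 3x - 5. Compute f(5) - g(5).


f(5) = 1
g(5) = 10
Difference = -9

-9


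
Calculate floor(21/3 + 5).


21/3 = 7
7 + 5 = 12
floor(12) = 12

12


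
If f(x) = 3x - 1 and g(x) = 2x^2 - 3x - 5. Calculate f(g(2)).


g(2) = -3
f(-3) = -10

-10


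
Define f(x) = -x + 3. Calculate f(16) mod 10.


f(16) = -13
-13 mod 10 = 7

7


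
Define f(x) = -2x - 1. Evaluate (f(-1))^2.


f(-1) = 1
(1)^2 = 1

1


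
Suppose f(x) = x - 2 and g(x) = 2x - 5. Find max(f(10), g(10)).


f(10) = 8
g(10) = 15
max = 15

15


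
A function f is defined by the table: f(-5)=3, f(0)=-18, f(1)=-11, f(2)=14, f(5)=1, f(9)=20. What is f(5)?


Reading from the table at x = 5

1


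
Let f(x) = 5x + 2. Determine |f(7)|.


f(7) = 37
|37| = 37

37


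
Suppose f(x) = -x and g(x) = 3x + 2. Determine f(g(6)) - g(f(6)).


f(g(6)) = -20
g(f(6)) = -16
Difference = -4

-4


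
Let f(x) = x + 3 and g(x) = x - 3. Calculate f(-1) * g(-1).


f(-1) = 2
g(-1) = -4
Product = -8

-8


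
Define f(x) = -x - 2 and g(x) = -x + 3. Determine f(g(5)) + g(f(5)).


f(g(5)) = 0
g(f(5)) = 10
Sum = 10

10


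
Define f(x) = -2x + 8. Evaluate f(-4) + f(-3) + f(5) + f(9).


f(-4) = 16
f(-3) = 14
f(5) = -2
f(9) = -10
Sum = 18

18


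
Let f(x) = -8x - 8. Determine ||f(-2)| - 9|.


f(-2) = 8
|8| = 8
|8 - 9| = 1

1


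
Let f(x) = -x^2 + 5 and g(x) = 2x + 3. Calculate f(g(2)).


-44


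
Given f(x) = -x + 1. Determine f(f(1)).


1


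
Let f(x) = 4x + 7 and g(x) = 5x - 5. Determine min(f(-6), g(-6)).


f(-6) = -17
g(-6) = -35
min = -35

-35


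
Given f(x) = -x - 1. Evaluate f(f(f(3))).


f(3) = -4
f(-4) = 3
f(3) = -4

-4


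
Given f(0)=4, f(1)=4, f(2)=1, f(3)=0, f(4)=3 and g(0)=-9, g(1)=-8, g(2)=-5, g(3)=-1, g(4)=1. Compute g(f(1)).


f(1) = 4
g(4) = 1

1


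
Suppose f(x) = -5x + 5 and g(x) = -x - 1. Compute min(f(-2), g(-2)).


1


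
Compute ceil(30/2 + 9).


30/2 = 15
15 + 9 = 24
ceil(24) = 24

24


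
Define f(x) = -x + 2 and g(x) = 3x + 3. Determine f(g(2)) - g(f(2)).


f(g(2)) = -7
g(f(2)) = 3
Difference = -10

-10


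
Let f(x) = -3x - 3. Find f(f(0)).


f(0) = -3
f(-3) = 6

6


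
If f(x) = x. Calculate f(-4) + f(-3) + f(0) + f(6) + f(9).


8


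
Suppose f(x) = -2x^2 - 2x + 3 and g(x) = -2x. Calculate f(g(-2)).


-37


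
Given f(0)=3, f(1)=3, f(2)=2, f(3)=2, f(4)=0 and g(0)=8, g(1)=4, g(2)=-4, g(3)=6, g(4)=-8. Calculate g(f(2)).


f(2) = 2
g(2) = -4

-4


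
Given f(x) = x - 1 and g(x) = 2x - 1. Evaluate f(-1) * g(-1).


6


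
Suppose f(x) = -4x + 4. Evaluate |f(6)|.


f(6) = -20
|-20| = 20

20


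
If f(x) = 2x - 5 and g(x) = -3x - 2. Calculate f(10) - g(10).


f(10) = 15
g(10) = -32
Difference = 47

47


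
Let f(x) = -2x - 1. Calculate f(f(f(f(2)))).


f(2) = -5
f(-5) = 9
f(9) = -19
f(-19) = 37

37


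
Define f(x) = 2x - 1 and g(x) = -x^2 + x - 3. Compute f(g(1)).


g(1) = -3
f(-3) = -7

-7


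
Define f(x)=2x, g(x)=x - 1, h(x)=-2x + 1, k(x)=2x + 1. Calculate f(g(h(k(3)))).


k(3) = 7
h(7) = -13
g(-13) = -14
f(-14) = -28

-28


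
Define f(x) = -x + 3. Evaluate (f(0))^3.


f(0) = 3
(3)^3 = 27

27


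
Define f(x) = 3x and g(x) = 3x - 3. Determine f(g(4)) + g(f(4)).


f(g(4)) = 27
g(f(4)) = 33
Sum = 60

60


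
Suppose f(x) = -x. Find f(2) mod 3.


f(2) = -2
-2 mod 3 = 1

1


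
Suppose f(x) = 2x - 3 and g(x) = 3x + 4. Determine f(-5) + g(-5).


f(-5) = -13
g(-5) = -11
Sum = -24

-24


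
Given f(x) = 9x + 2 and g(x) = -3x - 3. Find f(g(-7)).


164


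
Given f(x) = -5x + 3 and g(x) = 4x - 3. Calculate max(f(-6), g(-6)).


f(-6) = 33
g(-6) = -27
max = 33

33


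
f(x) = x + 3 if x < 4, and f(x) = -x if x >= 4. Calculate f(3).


3 satisfies x < 4
f(3) = 6

6


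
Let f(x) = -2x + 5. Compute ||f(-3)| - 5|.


f(-3) = 11
|11| = 11
|11 - 5| = 6

6


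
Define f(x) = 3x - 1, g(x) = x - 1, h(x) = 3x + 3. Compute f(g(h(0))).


h(0) = 3
g(3) = 2
f(2) = 5

5


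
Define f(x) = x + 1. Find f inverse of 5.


Solve x + 1 = 5
x = (5 - 1) / 1 = 4

4


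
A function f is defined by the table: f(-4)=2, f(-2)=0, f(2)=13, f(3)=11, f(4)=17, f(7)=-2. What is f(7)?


Reading from the table at x = 7

-2


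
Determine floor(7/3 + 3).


7/3 = 2.3333
2.3333 + 3 = 5.3333
floor(5.3333) = 5

5


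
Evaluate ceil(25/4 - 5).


25/4 = 6.25
6.25 - 5 = 1.25
ceil(1.25) = 2

2


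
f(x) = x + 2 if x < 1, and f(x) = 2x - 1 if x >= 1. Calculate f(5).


5 satisfies x >= 1
f(5) = 9

9


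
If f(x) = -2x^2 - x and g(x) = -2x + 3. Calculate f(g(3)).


g(3) = -3
f(-3) = (-2)*(-3)^2 - 1*(-3) = -15

-15


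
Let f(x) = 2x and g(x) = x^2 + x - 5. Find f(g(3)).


g(3) = 7
f(7) = 14

14


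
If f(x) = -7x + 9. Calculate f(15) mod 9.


3


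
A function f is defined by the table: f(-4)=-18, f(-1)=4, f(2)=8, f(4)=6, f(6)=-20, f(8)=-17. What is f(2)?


Reading from the table at x = 2

8


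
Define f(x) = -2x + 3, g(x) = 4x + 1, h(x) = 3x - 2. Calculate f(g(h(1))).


-7


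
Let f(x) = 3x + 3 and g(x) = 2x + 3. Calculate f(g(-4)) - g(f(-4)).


f(g(-4)) = -12
g(f(-4)) = -15
Difference = 3

3


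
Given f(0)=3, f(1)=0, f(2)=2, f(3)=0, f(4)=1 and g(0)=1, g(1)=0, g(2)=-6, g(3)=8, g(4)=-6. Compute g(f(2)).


f(2) = 2
g(2) = -6

-6


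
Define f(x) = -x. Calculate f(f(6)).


6


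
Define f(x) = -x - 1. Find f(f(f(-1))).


0


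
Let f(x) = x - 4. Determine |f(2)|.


f(2) = -2
|-2| = 2

2


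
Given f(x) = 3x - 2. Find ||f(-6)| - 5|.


f(-6) = -20
|-20| = 20
|20 - 5| = 15

15


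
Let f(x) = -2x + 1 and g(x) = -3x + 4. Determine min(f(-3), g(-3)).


7


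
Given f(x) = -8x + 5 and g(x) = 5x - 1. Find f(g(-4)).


g(-4) = -21
f(-21) = 173

173


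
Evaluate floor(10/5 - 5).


10/5 = 2
2 - 5 = -3
floor(-3) = -3

-3


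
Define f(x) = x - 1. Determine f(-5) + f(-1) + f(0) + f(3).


-7


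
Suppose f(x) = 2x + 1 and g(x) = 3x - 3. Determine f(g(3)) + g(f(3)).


f(g(3)) = 13
g(f(3)) = 18
Sum = 31

31


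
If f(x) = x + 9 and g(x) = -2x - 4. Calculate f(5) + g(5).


f(5) = 14
g(5) = -14
Sum = 0

0


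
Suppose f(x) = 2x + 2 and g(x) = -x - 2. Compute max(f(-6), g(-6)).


4


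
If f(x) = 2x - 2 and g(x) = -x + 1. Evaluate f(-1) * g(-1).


f(-1) = -4
g(-1) = 2
Product = -8

-8


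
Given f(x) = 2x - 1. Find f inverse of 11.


Solve 2x - 1 = 11
x = (11 + 1) / 2 = 6

6


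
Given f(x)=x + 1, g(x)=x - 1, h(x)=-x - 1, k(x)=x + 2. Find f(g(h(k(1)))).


k(1) = 3
h(3) = -4
g(-4) = -5
f(-5) = -4

-4


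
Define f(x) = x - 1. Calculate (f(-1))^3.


f(-1) = -2
(-2)^3 = -8

-8


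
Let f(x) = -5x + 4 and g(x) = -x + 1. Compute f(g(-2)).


g(-2) = 3
f(3) = -11

-11


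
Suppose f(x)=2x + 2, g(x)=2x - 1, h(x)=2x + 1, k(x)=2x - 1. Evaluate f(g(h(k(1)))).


12


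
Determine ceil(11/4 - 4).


11/4 = 2.75
2.75 - 4 = -1.25
ceil(-1.25) = -1

-1


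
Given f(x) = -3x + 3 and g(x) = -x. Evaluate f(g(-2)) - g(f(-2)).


6


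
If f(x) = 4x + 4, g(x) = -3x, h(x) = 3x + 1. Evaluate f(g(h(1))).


h(1) = 4
g(4) = -12
f(-12) = -44

-44


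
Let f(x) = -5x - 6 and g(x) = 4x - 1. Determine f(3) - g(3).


f(3) = -21
g(3) = 11
Difference = -32

-32


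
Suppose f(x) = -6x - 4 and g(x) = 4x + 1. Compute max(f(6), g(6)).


f(6) = -40
g(6) = 25
max = 25

25


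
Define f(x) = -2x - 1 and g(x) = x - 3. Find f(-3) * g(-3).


f(-3) = 5
g(-3) = -6
Product = -30

-30


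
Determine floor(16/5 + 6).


16/5 = 3.2
3.2 + 6 = 9.2
floor(9.2) = 9

9


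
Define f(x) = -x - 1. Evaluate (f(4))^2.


f(4) = -5
(-5)^2 = 25

25


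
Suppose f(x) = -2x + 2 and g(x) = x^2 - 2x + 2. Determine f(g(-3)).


g(-3) = 17
f(17) = -32

-32


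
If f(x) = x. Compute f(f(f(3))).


f(3) = 3
f(3) = 3
f(3) = 3

3


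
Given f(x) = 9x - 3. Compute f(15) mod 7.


f(15) = 132
132 mod 7 = 6

6


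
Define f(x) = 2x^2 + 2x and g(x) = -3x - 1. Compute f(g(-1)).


12


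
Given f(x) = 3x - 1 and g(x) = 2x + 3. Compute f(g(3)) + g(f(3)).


f(g(3)) = 26
g(f(3)) = 19
Sum = 45

45


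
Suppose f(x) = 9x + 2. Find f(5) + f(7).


f(5) = 47
f(7) = 65
Sum = 112

112


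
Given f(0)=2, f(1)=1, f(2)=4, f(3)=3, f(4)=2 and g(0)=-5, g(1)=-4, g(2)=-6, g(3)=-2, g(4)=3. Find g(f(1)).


f(1) = 1
g(1) = -4

-4


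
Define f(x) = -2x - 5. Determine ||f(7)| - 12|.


f(7) = -19
|-19| = 19
|19 - 12| = 7

7


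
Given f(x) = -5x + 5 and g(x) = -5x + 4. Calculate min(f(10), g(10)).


f(10) = -45
g(10) = -46
min = -46

-46


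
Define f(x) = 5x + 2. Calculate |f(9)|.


f(9) = 47
|47| = 47

47


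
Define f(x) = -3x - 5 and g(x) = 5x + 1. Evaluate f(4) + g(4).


4


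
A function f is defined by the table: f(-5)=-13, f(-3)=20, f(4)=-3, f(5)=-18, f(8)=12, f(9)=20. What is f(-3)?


20


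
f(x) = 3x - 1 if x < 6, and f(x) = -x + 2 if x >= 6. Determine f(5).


5 satisfies x < 6
f(5) = 14

14


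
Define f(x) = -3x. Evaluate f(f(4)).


36


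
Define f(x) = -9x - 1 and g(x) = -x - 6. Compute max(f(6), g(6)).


f(6) = -55
g(6) = -12
max = -12

-12


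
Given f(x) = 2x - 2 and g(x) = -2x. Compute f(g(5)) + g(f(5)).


f(g(5)) = -22
g(f(5)) = -16
Sum = -38

-38


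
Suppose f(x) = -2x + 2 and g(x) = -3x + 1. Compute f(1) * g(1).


f(1) = 0
g(1) = -2
Product = 0

0


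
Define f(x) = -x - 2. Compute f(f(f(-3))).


f(-3) = 1
f(1) = -3
f(-3) = 1

1


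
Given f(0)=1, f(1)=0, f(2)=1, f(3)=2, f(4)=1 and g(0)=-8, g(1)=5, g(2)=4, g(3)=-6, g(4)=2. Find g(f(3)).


f(3) = 2
g(2) = 4

4


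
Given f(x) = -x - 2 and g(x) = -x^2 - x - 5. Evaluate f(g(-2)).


g(-2) = -7
f(-7) = 5

5


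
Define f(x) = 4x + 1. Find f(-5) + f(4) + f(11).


43


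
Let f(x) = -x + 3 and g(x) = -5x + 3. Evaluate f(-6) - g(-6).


-24


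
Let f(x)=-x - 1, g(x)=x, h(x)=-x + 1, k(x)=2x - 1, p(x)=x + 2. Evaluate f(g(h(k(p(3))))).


p(3) = 5
k(5) = 9
h(9) = -8
g(-8) = -8
f(-8) = 7

7


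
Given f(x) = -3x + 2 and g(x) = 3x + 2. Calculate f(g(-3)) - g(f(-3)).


f(g(-3)) = 23
g(f(-3)) = 35
Difference = -12

-12


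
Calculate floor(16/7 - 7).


-5


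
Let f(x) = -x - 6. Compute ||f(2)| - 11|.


3


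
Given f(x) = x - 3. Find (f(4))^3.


1


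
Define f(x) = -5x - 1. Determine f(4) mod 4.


f(4) = -21
-21 mod 4 = 3

3


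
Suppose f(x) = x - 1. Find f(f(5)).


3


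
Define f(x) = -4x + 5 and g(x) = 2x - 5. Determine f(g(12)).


g(12) = 19
f(19) = -71

-71


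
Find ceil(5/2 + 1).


5/2 = 2.5
2.5 + 1 = 3.5
ceil(3.5) = 4

4


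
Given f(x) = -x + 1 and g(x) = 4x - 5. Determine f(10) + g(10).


26


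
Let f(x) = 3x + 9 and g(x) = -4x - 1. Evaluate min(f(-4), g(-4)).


f(-4) = -3
g(-4) = 15
min = -3

-3


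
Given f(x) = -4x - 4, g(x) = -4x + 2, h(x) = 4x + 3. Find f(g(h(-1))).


h(-1) = -1
g(-1) = 6
f(6) = -28

-28


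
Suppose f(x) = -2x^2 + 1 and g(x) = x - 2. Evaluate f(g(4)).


g(4) = 2
f(2) = (-2)*(2)^2 + 1 = -7

-7


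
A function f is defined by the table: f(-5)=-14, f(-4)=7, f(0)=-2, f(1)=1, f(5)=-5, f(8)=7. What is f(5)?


Reading from the table at x = 5

-5


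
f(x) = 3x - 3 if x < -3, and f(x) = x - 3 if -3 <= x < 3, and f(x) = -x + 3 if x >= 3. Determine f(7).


7 satisfies x >= 3
f(7) = -4

-4


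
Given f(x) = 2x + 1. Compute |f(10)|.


f(10) = 21
|21| = 21

21


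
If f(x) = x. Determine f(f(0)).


f(0) = 0
f(0) = 0

0


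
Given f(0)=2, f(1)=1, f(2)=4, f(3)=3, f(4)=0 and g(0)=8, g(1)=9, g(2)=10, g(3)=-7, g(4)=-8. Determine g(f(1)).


f(1) = 1
g(1) = 9

9


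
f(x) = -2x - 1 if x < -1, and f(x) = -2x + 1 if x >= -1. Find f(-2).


-2 satisfies x < -1
f(-2) = 3

3


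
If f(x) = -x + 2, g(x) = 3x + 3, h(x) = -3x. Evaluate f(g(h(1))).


8


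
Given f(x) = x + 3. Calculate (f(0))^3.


f(0) = 3
(3)^3 = 27

27


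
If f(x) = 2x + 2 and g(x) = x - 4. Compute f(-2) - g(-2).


f(-2) = -2
g(-2) = -6
Difference = 4

4


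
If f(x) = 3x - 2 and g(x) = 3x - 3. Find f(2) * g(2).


12


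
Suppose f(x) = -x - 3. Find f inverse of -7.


Solve -x - 3 = -7
x = (-7 + 3) / (-1) = 4

4


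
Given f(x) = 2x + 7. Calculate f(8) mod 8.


7


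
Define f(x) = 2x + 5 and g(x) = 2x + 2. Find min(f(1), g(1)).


4


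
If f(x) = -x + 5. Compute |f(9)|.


f(9) = -4
|-4| = 4

4


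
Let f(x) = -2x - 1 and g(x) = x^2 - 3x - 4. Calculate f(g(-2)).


-13


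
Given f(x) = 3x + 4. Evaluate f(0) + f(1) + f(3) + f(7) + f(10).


83


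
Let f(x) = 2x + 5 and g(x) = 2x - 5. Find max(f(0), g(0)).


5


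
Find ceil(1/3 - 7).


1/3 = 0.3333
0.3333 - 7 = -6.6667
ceil(-6.6667) = -6

-6


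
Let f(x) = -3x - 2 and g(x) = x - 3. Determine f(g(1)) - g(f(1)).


f(g(1)) = 4
g(f(1)) = -8
Difference = 12

12


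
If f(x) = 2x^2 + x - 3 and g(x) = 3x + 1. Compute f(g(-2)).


g(-2) = -5
f(-5) = 2*(-5)^2 + 1*(-5) - 3 = 42

42


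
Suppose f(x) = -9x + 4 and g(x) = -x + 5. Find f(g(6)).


g(6) = -1
f(-1) = 13

13


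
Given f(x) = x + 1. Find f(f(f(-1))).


2


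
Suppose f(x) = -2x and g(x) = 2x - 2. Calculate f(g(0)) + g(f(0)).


f(g(0)) = 4
g(f(0)) = -2
Sum = 2

2


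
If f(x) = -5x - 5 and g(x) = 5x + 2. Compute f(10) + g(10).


f(10) = -55
g(10) = 52
Sum = -3

-3


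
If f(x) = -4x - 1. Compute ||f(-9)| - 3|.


32


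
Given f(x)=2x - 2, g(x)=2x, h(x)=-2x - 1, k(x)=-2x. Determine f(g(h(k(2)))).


k(2) = -4
h(-4) = 7
g(7) = 14
f(14) = 26

26


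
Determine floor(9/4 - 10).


9/4 = 2.25
2.25 - 10 = -7.75
floor(-7.75) = -8

-8


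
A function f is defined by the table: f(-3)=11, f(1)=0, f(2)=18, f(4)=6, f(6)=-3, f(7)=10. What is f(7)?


10


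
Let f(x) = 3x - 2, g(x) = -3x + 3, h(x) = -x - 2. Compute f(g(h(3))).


h(3) = -5
g(-5) = 18
f(18) = 52

52


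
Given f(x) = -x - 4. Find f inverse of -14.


Solve -x - 4 = -14
x = (-14 + 4) / (-1) = 10

10


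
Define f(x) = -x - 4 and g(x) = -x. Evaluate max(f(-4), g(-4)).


f(-4) = 0
g(-4) = 4
max = 4

4


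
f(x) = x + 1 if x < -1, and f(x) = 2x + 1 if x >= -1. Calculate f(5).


5 satisfies x >= -1
f(5) = 11

11


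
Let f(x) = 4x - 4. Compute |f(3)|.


f(3) = 8
|8| = 8

8


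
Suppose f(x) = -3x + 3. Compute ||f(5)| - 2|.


f(5) = -12
|-12| = 12
|12 - 2| = 10

10


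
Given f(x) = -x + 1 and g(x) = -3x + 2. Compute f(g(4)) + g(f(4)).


f(g(4)) = 11
g(f(4)) = 11
Sum = 22

22


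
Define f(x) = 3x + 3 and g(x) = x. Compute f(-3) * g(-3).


18


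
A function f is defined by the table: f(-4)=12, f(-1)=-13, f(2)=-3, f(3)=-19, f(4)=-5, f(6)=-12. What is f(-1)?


Reading from the table at x = -1

-13


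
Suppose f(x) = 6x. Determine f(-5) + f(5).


f(-5) = -30
f(5) = 30
Sum = 0

0


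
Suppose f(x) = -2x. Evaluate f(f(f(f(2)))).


f(2) = -4
f(-4) = 8
f(8) = -16
f(-16) = 32

32


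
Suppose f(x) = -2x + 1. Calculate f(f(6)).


f(6) = -11
f(-11) = 23

23


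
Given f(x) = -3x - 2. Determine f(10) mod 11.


f(10) = -32
-32 mod 11 = 1

1


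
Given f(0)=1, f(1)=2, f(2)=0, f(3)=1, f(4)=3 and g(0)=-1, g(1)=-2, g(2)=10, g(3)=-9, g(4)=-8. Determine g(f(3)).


-2


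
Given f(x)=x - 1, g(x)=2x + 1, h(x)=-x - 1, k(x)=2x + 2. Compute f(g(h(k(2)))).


k(2) = 6
h(6) = -7
g(-7) = -13
f(-13) = -14

-14


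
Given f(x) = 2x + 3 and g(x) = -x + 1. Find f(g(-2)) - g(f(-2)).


f(g(-2)) = 9
g(f(-2)) = 2
Difference = 7

7


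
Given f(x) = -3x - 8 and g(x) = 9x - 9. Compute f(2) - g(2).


f(2) = -14
g(2) = 9
Difference = -23

-23
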